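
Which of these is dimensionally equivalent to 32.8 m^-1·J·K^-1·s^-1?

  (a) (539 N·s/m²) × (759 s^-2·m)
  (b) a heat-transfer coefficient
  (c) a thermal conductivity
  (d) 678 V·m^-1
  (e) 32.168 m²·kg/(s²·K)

Reference: J·s⁻¹·m⁻¹·K⁻¹ = N·m·s⁻¹·m⁻¹·K⁻¹ = kg·m·s⁻³·K⁻¹.
Each option:
  (a) [kg·m⁻¹·s⁻¹] · [m·s⁻²] = kg·s⁻³
  (b) [heat-transfer coefficient] = kg·s⁻³·K⁻¹
  (c) [thermal conductivity] = kg·m·s⁻³·K⁻¹  ← same
  (d) V·m⁻¹ = J·C⁻¹·m⁻¹ = kg·m·s⁻³·A⁻¹
  (e) kg·m²·s⁻²·K⁻¹
Only (c) matches kg·m·s⁻³·K⁻¹.

(c)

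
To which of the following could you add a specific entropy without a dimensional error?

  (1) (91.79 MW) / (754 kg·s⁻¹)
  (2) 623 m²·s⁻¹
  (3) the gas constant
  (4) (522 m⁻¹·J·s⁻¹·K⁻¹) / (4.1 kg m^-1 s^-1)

(4)

Reference: [specific entropy] = m²·s⁻²·K⁻¹.
Each option:
  (1) [kg·m²·s⁻³] / [kg·s⁻¹] = m²·s⁻²
  (2) m²·s⁻¹
  (3) [gas constant] = kg·m²·s⁻²·K⁻¹·mol⁻¹
  (4) [kg·m·s⁻³·K⁻¹] / [kg·m⁻¹·s⁻¹] = m²·s⁻²·K⁻¹  ← same
Only (4) matches m²·s⁻²·K⁻¹.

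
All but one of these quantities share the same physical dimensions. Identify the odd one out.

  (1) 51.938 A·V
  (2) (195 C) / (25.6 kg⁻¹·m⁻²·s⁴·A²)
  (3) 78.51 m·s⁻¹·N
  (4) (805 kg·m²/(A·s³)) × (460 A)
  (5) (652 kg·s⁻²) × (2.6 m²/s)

Expand each in SI base units:
  (1) V·A = J·C⁻¹·A = kg·m²·s⁻³
  (2) [s·A] / [kg⁻¹·m⁻²·s⁴·A²] = kg·m²·s⁻³·A⁻¹
  (3) N·m·s⁻¹ = kg·m·s⁻²·m·s⁻¹ = kg·m²·s⁻³
  (4) [kg·m²·s⁻³·A⁻¹] · [A] = kg·m²·s⁻³
  (5) [kg·s⁻²] · [m²·s⁻¹] = kg·m²·s⁻³
All reduce to kg·m²·s⁻³ except (2), which is kg·m²·s⁻³·A⁻¹.

(2)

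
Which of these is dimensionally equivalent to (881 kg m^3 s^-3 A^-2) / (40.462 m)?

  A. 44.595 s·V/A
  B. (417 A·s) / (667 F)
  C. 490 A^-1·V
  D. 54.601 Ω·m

Reference: [kg·m³·s⁻³·A⁻²] / [m] = kg·m²·s⁻³·A⁻².
Each option:
  A. V·s·A⁻¹ = J·C⁻¹·s·A⁻¹ = kg·m²·s⁻²·A⁻²
  B. [s·A] / [kg⁻¹·m⁻²·s⁴·A²] = kg·m²·s⁻³·A⁻¹
  C. V·A⁻¹ = J·C⁻¹·A⁻¹ = kg·m²·s⁻³·A⁻²  ← same
  D. Ω·m = V·A⁻¹·m = kg·m³·s⁻³·A⁻²
Only C. matches kg·m²·s⁻³·A⁻².

C.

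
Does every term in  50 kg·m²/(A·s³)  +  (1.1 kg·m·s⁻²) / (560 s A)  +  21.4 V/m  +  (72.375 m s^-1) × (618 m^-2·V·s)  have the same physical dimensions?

No

Reduce each to base SI dimensions:
  50 kg·m²/(A·s³):  kg·m²·s⁻³·A⁻¹
  (1.1 kg·m·s⁻²) / (560 s A):  [kg·m·s⁻²] / [s·A] = kg·m·s⁻³·A⁻¹
  21.4 V/m:  V·m⁻¹ = J·C⁻¹·m⁻¹ = kg·m·s⁻³·A⁻¹
  (72.375 m s^-1) × (618 m^-2·V·s):  [m·s⁻¹] · [kg·s⁻²·A⁻¹] = kg·m·s⁻³·A⁻¹
The terms do not share a single dimension (kg·m²·s⁻³·A⁻¹ vs kg·m·s⁻³·A⁻¹).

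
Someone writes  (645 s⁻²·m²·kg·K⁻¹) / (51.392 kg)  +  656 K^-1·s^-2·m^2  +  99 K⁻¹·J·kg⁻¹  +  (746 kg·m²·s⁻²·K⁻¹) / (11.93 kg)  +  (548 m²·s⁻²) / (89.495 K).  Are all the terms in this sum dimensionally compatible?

Yes

Dimensions:
  (645 s⁻²·m²·kg·K⁻¹) / (51.392 kg):  [kg·m²·s⁻²·K⁻¹] / [kg] = m²·s⁻²·K⁻¹
  656 K^-1·s^-2·m^2:  m²·s⁻²·K⁻¹
  99 K⁻¹·J·kg⁻¹:  J·kg⁻¹·K⁻¹ = N·m·kg⁻¹·K⁻¹ = m²·s⁻²·K⁻¹
  (746 kg·m²·s⁻²·K⁻¹) / (11.93 kg):  [kg·m²·s⁻²·K⁻¹] / [kg] = m²·s⁻²·K⁻¹
  (548 m²·s⁻²) / (89.495 K):  [m²·s⁻²] / [K] = m²·s⁻²·K⁻¹
Every term reduces to m²·s⁻²·K⁻¹.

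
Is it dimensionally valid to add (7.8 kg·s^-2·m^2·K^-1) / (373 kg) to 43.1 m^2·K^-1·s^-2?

In SI base units:
  (7.8 kg·s^-2·m^2·K^-1) / (373 kg):  [kg·m²·s⁻²·K⁻¹] / [kg] = m²·s⁻²·K⁻¹
  43.1 m^2·K^-1·s^-2:  m²·s⁻²·K⁻¹
Both are m²·s⁻²·K⁻¹, so they have the same dimensions and can be added.

Yes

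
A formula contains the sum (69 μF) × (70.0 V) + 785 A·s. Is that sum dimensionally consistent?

Work out the base dimensions of each:
  (69 μF) × (70.0 V):  [kg⁻¹·m⁻²·s⁴·A²] · [kg·m²·s⁻³·A⁻¹] = s·A
  785 A·s:  A·s = s·A
Both are s·A, so they have the same dimensions and can be added.

Yes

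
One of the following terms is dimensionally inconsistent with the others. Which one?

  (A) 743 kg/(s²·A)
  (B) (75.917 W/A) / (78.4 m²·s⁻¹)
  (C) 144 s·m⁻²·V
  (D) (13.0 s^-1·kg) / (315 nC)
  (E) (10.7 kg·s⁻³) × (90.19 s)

Work out the base dimensions of each:
  (A) kg·s⁻²·A⁻¹
  (B) [kg·m²·s⁻³·A⁻¹] / [m²·s⁻¹] = kg·s⁻²·A⁻¹
  (C) V·s·m⁻² = J·C⁻¹·s·m⁻² = kg·s⁻²·A⁻¹
  (D) [kg·s⁻¹] / [s·A] = kg·s⁻²·A⁻¹
  (E) [kg·s⁻³] · [s] = kg·s⁻²
All reduce to kg·s⁻²·A⁻¹ except (E), which is kg·s⁻².

(E)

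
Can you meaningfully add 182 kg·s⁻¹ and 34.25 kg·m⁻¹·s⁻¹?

Work out the base dimensions of each:
  182 kg·s⁻¹:  kg·s⁻¹
  34.25 kg·m⁻¹·s⁻¹:  kg·m⁻¹·s⁻¹
kg·s⁻¹ ≠ kg·m⁻¹·s⁻¹, so they cannot be added.

No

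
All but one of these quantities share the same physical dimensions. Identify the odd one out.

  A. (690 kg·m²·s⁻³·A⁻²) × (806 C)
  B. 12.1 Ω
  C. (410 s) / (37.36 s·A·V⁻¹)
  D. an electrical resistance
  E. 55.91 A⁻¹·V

A.

Dimensions:
  A. [kg·m²·s⁻³·A⁻²] · [s·A] = kg·m²·s⁻²·A⁻¹
  B. Ω = V·A⁻¹ = kg·m²·s⁻³·A⁻²
  C. [s] / [kg⁻¹·m⁻²·s⁴·A²] = kg·m²·s⁻³·A⁻²
  D. [electrical resistance] = kg·m²·s⁻³·A⁻²
  E. V·A⁻¹ = J·C⁻¹·A⁻¹ = kg·m²·s⁻³·A⁻²
All reduce to kg·m²·s⁻³·A⁻² except A., which is kg·m²·s⁻²·A⁻¹.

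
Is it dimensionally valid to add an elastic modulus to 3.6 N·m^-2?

Yes

Work out the base dimensions of each:
  an elastic modulus:  [elastic modulus] = kg·m⁻¹·s⁻²
  3.6 N·m^-2:  N·m⁻² = kg·m·s⁻²·m⁻² = kg·m⁻¹·s⁻²
Both are kg·m⁻¹·s⁻², so they have the same dimensions and can be added.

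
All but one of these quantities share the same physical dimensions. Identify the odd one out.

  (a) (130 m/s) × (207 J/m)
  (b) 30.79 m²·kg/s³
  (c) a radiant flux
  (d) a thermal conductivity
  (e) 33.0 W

(d)

Dimensions:
  (a) [m·s⁻¹] · [kg·m·s⁻²] = kg·m²·s⁻³
  (b) kg·m²·s⁻³
  (c) [radiant flux] = kg·m²·s⁻³
  (d) [thermal conductivity] = kg·m·s⁻³·K⁻¹
  (e) W = J·s⁻¹ = kg·m²·s⁻³
All reduce to kg·m²·s⁻³ except (d), which is kg·m·s⁻³·K⁻¹.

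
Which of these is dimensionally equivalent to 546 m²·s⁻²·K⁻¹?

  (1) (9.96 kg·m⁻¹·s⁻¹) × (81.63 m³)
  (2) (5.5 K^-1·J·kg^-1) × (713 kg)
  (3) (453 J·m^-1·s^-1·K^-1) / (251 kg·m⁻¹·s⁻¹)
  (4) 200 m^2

(3)

Reference: m²·s⁻²·K⁻¹.
Each option:
  (1) [kg·m⁻¹·s⁻¹] · [m³] = kg·m²·s⁻¹
  (2) [m²·s⁻²·K⁻¹] · [kg] = kg·m²·s⁻²·K⁻¹
  (3) [kg·m·s⁻³·K⁻¹] / [kg·m⁻¹·s⁻¹] = m²·s⁻²·K⁻¹  ← same
  (4) m²
Only (3) matches m²·s⁻²·K⁻¹.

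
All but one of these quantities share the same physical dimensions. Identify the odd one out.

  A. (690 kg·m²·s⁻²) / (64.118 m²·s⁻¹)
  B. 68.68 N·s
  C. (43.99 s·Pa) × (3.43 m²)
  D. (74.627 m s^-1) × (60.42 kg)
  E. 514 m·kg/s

A.

Dimensions:
  A. [kg·m²·s⁻²] / [m²·s⁻¹] = kg·s⁻¹
  B. N·s = kg·m·s⁻²·s = kg·m·s⁻¹
  C. [kg·m⁻¹·s⁻¹] · [m²] = kg·m·s⁻¹
  D. [m·s⁻¹] · [kg] = kg·m·s⁻¹
  E. kg·m·s⁻¹
All reduce to kg·m·s⁻¹ except A., which is kg·s⁻¹.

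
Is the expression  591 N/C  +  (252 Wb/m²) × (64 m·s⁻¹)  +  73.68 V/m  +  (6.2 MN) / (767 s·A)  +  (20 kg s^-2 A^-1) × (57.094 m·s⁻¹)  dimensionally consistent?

In SI base units:
  591 N/C:  N·C⁻¹ = kg·m·s⁻²·(s·A)⁻¹ = kg·m·s⁻³·A⁻¹
  (252 Wb/m²) × (64 m·s⁻¹):  [kg·s⁻²·A⁻¹] · [m·s⁻¹] = kg·m·s⁻³·A⁻¹
  73.68 V/m:  V·m⁻¹ = J·C⁻¹·m⁻¹ = kg·m·s⁻³·A⁻¹
  (6.2 MN) / (767 s·A):  [kg·m·s⁻²] / [s·A] = kg·m·s⁻³·A⁻¹
  (20 kg s^-2 A^-1) × (57.094 m·s⁻¹):  [kg·s⁻²·A⁻¹] · [m·s⁻¹] = kg·m·s⁻³·A⁻¹
Every term reduces to kg·m·s⁻³·A⁻¹.

Yes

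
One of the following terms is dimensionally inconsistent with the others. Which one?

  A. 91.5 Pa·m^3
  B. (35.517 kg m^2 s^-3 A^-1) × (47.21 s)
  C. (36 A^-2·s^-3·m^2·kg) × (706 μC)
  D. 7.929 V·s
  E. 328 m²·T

Work out the base dimensions of each:
  A. Pa·m³ = N·m⁻²·m³ = kg·m²·s⁻²
  B. [kg·m²·s⁻³·A⁻¹] · [s] = kg·m²·s⁻²·A⁻¹
  C. [kg·m²·s⁻³·A⁻²] · [s·A] = kg·m²·s⁻²·A⁻¹
  D. V·s = J·C⁻¹·s = kg·m²·s⁻²·A⁻¹
  E. T·m² = Wb·m⁻²·m² = kg·m²·s⁻²·A⁻¹
All reduce to kg·m²·s⁻²·A⁻¹ except A., which is kg·m²·s⁻².

A.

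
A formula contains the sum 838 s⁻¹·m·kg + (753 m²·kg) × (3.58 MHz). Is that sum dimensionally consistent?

No

Reduce each to base SI dimensions:
  838 s⁻¹·m·kg:  kg·m·s⁻¹
  (753 m²·kg) × (3.58 MHz):  [kg·m²] · [s⁻¹] = kg·m²·s⁻¹
kg·m·s⁻¹ ≠ kg·m²·s⁻¹, so they cannot be added.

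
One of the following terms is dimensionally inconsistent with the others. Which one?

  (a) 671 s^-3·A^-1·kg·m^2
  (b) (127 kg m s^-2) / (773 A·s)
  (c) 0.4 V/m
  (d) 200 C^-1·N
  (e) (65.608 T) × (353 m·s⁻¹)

Dimensions:
  (a) kg·m²·s⁻³·A⁻¹
  (b) [kg·m·s⁻²] / [s·A] = kg·m·s⁻³·A⁻¹
  (c) V·m⁻¹ = J·C⁻¹·m⁻¹ = kg·m·s⁻³·A⁻¹
  (d) N·C⁻¹ = kg·m·s⁻²·(s·A)⁻¹ = kg·m·s⁻³·A⁻¹
  (e) [kg·s⁻²·A⁻¹] · [m·s⁻¹] = kg·m·s⁻³·A⁻¹
All reduce to kg·m·s⁻³·A⁻¹ except (a), which is kg·m²·s⁻³·A⁻¹.

(a)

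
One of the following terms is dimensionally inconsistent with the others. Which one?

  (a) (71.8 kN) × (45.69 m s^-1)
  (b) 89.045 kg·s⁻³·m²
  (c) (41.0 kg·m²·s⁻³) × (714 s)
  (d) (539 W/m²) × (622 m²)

(c)

Work out the base dimensions of each:
  (a) [kg·m·s⁻²] · [m·s⁻¹] = kg·m²·s⁻³
  (b) kg·m²·s⁻³
  (c) [kg·m²·s⁻³] · [s] = kg·m²·s⁻²
  (d) [kg·s⁻³] · [m²] = kg·m²·s⁻³
All reduce to kg·m²·s⁻³ except (c), which is kg·m²·s⁻².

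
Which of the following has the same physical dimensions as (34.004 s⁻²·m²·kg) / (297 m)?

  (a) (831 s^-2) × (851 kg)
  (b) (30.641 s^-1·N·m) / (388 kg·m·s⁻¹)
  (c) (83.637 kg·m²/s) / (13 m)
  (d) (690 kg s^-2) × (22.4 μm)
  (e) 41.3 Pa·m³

Reference: [kg·m²·s⁻²] / [m] = kg·m·s⁻².
Each option:
  (a) [s⁻²] · [kg] = kg·s⁻²
  (b) [kg·m²·s⁻³] / [kg·m·s⁻¹] = m·s⁻²
  (c) [kg·m²·s⁻¹] / [m] = kg·m·s⁻¹
  (d) [kg·s⁻²] · [m] = kg·m·s⁻²  ← same
  (e) Pa·m³ = N·m⁻²·m³ = kg·m²·s⁻²
Only (d) matches kg·m·s⁻².

(d)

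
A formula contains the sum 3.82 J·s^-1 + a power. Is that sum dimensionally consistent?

Yes

Work out the base dimensions of each:
  3.82 J·s^-1:  J·s⁻¹ = N·m·s⁻¹ = kg·m²·s⁻³
  a power:  [power] = kg·m²·s⁻³
Both are kg·m²·s⁻³, so they have the same dimensions and can be added.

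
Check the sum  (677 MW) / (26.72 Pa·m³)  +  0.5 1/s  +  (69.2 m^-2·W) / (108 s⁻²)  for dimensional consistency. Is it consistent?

Dimensions:
  (677 MW) / (26.72 Pa·m³):  [kg·m²·s⁻³] / [kg·m²·s⁻²] = s⁻¹
  0.5 1/s:  s⁻¹
  (69.2 m^-2·W) / (108 s⁻²):  [kg·s⁻³] / [s⁻²] = kg·s⁻¹
The terms do not share a single dimension (kg·s⁻¹ vs s⁻¹).

No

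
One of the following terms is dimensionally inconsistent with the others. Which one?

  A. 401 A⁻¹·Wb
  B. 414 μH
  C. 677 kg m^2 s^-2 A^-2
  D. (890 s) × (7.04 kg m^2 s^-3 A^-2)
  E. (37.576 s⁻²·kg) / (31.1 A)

E.

Dimensions:
  A. Wb·A⁻¹ = V·s·A⁻¹ = kg·m²·s⁻²·A⁻²
  B. H = V·s·A⁻¹ = kg·m²·s⁻²·A⁻²
  C. kg·m²·s⁻²·A⁻²
  D. [s] · [kg·m²·s⁻³·A⁻²] = kg·m²·s⁻²·A⁻²
  E. [kg·s⁻²] / [A] = kg·s⁻²·A⁻¹
All reduce to kg·m²·s⁻²·A⁻² except E., which is kg·s⁻²·A⁻¹.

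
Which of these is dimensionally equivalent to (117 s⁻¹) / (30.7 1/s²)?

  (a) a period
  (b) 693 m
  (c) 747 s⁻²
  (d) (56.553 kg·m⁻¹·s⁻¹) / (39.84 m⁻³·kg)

Reference: [s⁻¹] / [s⁻²] = s.
Each option:
  (a) [period] = s  ← same
  (b) m
  (c) s⁻²
  (d) [kg·m⁻¹·s⁻¹] / [kg·m⁻³] = m²·s⁻¹
Only (a) matches s.

(a)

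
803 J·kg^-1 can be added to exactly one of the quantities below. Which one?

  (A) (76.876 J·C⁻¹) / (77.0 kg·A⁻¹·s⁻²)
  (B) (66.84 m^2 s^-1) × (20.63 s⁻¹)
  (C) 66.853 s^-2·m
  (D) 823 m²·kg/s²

(B)

Reference: J·kg⁻¹ = N·m·kg⁻¹ = m²·s⁻².
Each option:
  (A) [kg·m²·s⁻³·A⁻¹] / [kg·s⁻²·A⁻¹] = m²·s⁻¹
  (B) [m²·s⁻¹] · [s⁻¹] = m²·s⁻²  ← same
  (C) m·s⁻²
  (D) kg·m²·s⁻²
Only (B) matches m²·s⁻².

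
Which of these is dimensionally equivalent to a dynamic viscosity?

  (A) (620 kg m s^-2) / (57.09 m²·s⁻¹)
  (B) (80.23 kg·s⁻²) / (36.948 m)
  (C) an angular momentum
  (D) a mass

(A)

Reference: [dynamic viscosity] = kg·m⁻¹·s⁻¹.
Each option:
  (A) [kg·m·s⁻²] / [m²·s⁻¹] = kg·m⁻¹·s⁻¹  ← same
  (B) [kg·s⁻²] / [m] = kg·m⁻¹·s⁻²
  (C) [angular momentum] = kg·m²·s⁻¹
  (D) [mass] = kg
Only (A) matches kg·m⁻¹·s⁻¹.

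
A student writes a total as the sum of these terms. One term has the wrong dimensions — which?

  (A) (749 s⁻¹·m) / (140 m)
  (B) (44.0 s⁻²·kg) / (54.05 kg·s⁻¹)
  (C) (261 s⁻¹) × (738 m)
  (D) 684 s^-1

Expand each in SI base units:
  (A) [m·s⁻¹] / [m] = s⁻¹
  (B) [kg·s⁻²] / [kg·s⁻¹] = s⁻¹
  (C) [s⁻¹] · [m] = m·s⁻¹
  (D) s⁻¹
All reduce to s⁻¹ except (C), which is m·s⁻¹.

(C)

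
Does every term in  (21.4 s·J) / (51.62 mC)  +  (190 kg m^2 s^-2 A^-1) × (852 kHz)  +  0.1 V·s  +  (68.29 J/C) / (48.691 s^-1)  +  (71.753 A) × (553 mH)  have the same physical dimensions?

Dimensions:
  (21.4 s·J) / (51.62 mC):  [kg·m²·s⁻¹] / [s·A] = kg·m²·s⁻²·A⁻¹
  (190 kg m^2 s^-2 A^-1) × (852 kHz):  [kg·m²·s⁻²·A⁻¹] · [s⁻¹] = kg·m²·s⁻³·A⁻¹
  0.1 V·s:  V·s = J·C⁻¹·s = kg·m²·s⁻²·A⁻¹
  (68.29 J/C) / (48.691 s^-1):  [kg·m²·s⁻³·A⁻¹] / [s⁻¹] = kg·m²·s⁻²·A⁻¹
  (71.753 A) × (553 mH):  [A] · [kg·m²·s⁻²·A⁻²] = kg·m²·s⁻²·A⁻¹
The terms do not share a single dimension (kg·m²·s⁻²·A⁻¹ vs kg·m²·s⁻³·A⁻¹).

No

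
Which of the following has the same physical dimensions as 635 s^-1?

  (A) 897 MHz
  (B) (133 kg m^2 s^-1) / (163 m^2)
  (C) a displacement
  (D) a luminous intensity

Reference: s⁻¹.
Each option:
  (A) Hz = s⁻¹  ← same
  (B) [kg·m²·s⁻¹] / [m²] = kg·s⁻¹
  (C) [displacement] = m
  (D) [luminous intensity] = cd
Only (A) matches s⁻¹.

(A)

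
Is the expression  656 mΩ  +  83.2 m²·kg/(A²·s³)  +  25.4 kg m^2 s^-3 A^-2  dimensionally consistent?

Yes

Dimensions:
  656 mΩ:  Ω = V·A⁻¹ = kg·m²·s⁻³·A⁻²
  83.2 m²·kg/(A²·s³):  kg·m²·s⁻³·A⁻²
  25.4 kg m^2 s^-3 A^-2:  kg·m²·s⁻³·A⁻²
Every term reduces to kg·m²·s⁻³·A⁻².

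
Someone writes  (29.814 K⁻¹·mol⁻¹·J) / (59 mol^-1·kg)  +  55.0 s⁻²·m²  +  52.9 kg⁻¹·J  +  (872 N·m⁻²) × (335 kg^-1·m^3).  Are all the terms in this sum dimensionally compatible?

No

In SI base units:
  (29.814 K⁻¹·mol⁻¹·J) / (59 mol^-1·kg):  [kg·m²·s⁻²·K⁻¹·mol⁻¹] / [kg·mol⁻¹] = m²·s⁻²·K⁻¹
  55.0 s⁻²·m²:  m²·s⁻²
  52.9 kg⁻¹·J:  J·kg⁻¹ = N·m·kg⁻¹ = m²·s⁻²
  (872 N·m⁻²) × (335 kg^-1·m^3):  [kg·m⁻¹·s⁻²] · [kg⁻¹·m³] = m²·s⁻²
The terms do not share a single dimension (m²·s⁻² vs m²·s⁻²·K⁻¹).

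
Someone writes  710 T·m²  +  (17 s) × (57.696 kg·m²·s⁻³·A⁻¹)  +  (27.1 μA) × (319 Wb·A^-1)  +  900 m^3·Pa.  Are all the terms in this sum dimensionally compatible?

No

Expand each in SI base units:
  710 T·m²:  T·m² = Wb·m⁻²·m² = kg·m²·s⁻²·A⁻¹
  (17 s) × (57.696 kg·m²·s⁻³·A⁻¹):  [s] · [kg·m²·s⁻³·A⁻¹] = kg·m²·s⁻²·A⁻¹
  (27.1 μA) × (319 Wb·A^-1):  [A] · [kg·m²·s⁻²·A⁻²] = kg·m²·s⁻²·A⁻¹
  900 m^3·Pa:  Pa·m³ = N·m⁻²·m³ = kg·m²·s⁻²
The terms do not share a single dimension (kg·m²·s⁻² vs kg·m²·s⁻²·A⁻¹).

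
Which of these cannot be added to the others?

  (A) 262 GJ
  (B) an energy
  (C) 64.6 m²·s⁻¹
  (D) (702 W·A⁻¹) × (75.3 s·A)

(C)

Reduce each to base SI dimensions:
  (A) J = N·m = kg·m²·s⁻²
  (B) [energy] = kg·m²·s⁻²
  (C) m²·s⁻¹
  (D) [kg·m²·s⁻³·A⁻¹] · [s·A] = kg·m²·s⁻²
All reduce to kg·m²·s⁻² except (C), which is m²·s⁻¹.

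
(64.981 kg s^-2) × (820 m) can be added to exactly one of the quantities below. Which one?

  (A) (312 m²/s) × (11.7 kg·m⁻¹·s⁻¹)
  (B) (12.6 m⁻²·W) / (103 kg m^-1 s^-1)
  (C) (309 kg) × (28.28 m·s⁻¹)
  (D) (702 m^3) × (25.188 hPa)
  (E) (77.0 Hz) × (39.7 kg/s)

Reference: [kg·s⁻²] · [m] = kg·m·s⁻².
Each option:
  (A) [m²·s⁻¹] · [kg·m⁻¹·s⁻¹] = kg·m·s⁻²  ← same
  (B) [kg·s⁻³] / [kg·m⁻¹·s⁻¹] = m·s⁻²
  (C) [kg] · [m·s⁻¹] = kg·m·s⁻¹
  (D) [m³] · [kg·m⁻¹·s⁻²] = kg·m²·s⁻²
  (E) [s⁻¹] · [kg·s⁻¹] = kg·s⁻²
Only (A) matches kg·m·s⁻².

(A)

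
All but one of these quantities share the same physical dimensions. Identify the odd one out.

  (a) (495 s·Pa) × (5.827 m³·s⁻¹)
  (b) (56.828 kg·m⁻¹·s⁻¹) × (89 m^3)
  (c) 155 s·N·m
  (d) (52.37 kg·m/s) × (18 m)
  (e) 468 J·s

(a)

Expand each in SI base units:
  (a) [kg·m⁻¹·s⁻¹] · [m³·s⁻¹] = kg·m²·s⁻²
  (b) [kg·m⁻¹·s⁻¹] · [m³] = kg·m²·s⁻¹
  (c) N·m·s = kg·m·s⁻²·m·s = kg·m²·s⁻¹
  (d) [kg·m·s⁻¹] · [m] = kg·m²·s⁻¹
  (e) J·s = N·m·s = kg·m²·s⁻¹
All reduce to kg·m²·s⁻¹ except (a), which is kg·m²·s⁻².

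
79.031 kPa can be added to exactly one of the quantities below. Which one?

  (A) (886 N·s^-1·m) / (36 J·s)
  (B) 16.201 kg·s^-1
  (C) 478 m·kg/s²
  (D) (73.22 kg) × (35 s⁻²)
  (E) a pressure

Reference: Pa = N·m⁻² = kg·m⁻¹·s⁻².
Each option:
  (A) [kg·m²·s⁻³] / [kg·m²·s⁻¹] = s⁻²
  (B) kg·s⁻¹
  (C) kg·m·s⁻²
  (D) [kg] · [s⁻²] = kg·s⁻²
  (E) [pressure] = kg·m⁻¹·s⁻²  ← same
Only (E) matches kg·m⁻¹·s⁻².

(E)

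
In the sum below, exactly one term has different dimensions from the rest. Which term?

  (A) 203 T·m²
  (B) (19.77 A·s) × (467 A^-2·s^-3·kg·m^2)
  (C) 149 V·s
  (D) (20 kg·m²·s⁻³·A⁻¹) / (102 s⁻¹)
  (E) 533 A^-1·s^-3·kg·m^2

(E)

Work out the base dimensions of each:
  (A) T·m² = Wb·m⁻²·m² = kg·m²·s⁻²·A⁻¹
  (B) [s·A] · [kg·m²·s⁻³·A⁻²] = kg·m²·s⁻²·A⁻¹
  (C) V·s = J·C⁻¹·s = kg·m²·s⁻²·A⁻¹
  (D) [kg·m²·s⁻³·A⁻¹] / [s⁻¹] = kg·m²·s⁻²·A⁻¹
  (E) kg·m²·s⁻³·A⁻¹
All reduce to kg·m²·s⁻²·A⁻¹ except (E), which is kg·m²·s⁻³·A⁻¹.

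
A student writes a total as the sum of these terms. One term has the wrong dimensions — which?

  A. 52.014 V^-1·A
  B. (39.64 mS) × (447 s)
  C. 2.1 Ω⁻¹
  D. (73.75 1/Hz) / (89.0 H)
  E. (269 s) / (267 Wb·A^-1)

B.

Dimensions:
  A. A·V⁻¹ = A·(J·C⁻¹)⁻¹ = kg⁻¹·m⁻²·s³·A²
  B. [kg⁻¹·m⁻²·s³·A²] · [s] = kg⁻¹·m⁻²·s⁴·A²
  C. Ω⁻¹ = (V·A⁻¹)⁻¹ = kg⁻¹·m⁻²·s³·A²
  D. [s] / [kg·m²·s⁻²·A⁻²] = kg⁻¹·m⁻²·s³·A²
  E. [s] / [kg·m²·s⁻²·A⁻²] = kg⁻¹·m⁻²·s³·A²
All reduce to kg⁻¹·m⁻²·s³·A² except B., which is kg⁻¹·m⁻²·s⁴·A².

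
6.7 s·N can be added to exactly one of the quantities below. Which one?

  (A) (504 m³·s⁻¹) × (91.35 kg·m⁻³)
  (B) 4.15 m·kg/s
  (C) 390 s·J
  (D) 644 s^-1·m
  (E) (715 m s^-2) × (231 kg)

Reference: N·s = kg·m·s⁻²·s = kg·m·s⁻¹.
Each option:
  (A) [m³·s⁻¹] · [kg·m⁻³] = kg·s⁻¹
  (B) kg·m·s⁻¹  ← same
  (C) J·s = N·m·s = kg·m²·s⁻¹
  (D) m·s⁻¹
  (E) [m·s⁻²] · [kg] = kg·m·s⁻²
Only (B) matches kg·m·s⁻¹.

(B)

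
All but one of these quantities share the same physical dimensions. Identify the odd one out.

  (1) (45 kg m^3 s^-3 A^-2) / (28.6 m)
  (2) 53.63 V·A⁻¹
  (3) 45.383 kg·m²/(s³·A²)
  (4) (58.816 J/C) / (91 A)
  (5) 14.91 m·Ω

(5)

In SI base units:
  (1) [kg·m³·s⁻³·A⁻²] / [m] = kg·m²·s⁻³·A⁻²
  (2) V·A⁻¹ = J·C⁻¹·A⁻¹ = kg·m²·s⁻³·A⁻²
  (3) kg·m²·s⁻³·A⁻²
  (4) [kg·m²·s⁻³·A⁻¹] / [A] = kg·m²·s⁻³·A⁻²
  (5) Ω·m = V·A⁻¹·m = kg·m³·s⁻³·A⁻²
All reduce to kg·m²·s⁻³·A⁻² except (5), which is kg·m³·s⁻³·A⁻².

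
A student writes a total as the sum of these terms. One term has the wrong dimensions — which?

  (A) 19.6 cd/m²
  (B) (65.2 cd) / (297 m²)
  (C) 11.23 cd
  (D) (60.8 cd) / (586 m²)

Work out the base dimensions of each:
  (A) cd·m⁻² = m⁻²·cd
  (B) [cd] / [m²] = m⁻²·cd
  (C) cd
  (D) [cd] / [m²] = m⁻²·cd
All reduce to m⁻²·cd except (C), which is cd.

(C)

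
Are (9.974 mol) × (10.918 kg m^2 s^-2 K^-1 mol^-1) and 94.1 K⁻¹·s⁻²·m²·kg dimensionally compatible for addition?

Yes

Work out the base dimensions of each:
  (9.974 mol) × (10.918 kg m^2 s^-2 K^-1 mol^-1):  [mol] · [kg·m²·s⁻²·K⁻¹·mol⁻¹] = kg·m²·s⁻²·K⁻¹
  94.1 K⁻¹·s⁻²·m²·kg:  kg·m²·s⁻²·K⁻¹
Both are kg·m²·s⁻²·K⁻¹, so they have the same dimensions and can be added.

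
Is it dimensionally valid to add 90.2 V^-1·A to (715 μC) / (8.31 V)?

No

In SI base units:
  90.2 V^-1·A:  A·V⁻¹ = A·(J·C⁻¹)⁻¹ = kg⁻¹·m⁻²·s³·A²
  (715 μC) / (8.31 V):  [s·A] / [kg·m²·s⁻³·A⁻¹] = kg⁻¹·m⁻²·s⁴·A²
kg⁻¹·m⁻²·s³·A² ≠ kg⁻¹·m⁻²·s⁴·A², so they cannot be added.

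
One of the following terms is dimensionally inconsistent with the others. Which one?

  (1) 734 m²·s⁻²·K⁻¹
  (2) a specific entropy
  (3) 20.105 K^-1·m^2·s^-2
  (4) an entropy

Expand each in SI base units:
  (1) m²·s⁻²·K⁻¹
  (2) [specific entropy] = m²·s⁻²·K⁻¹
  (3) m²·s⁻²·K⁻¹
  (4) [entropy] = kg·m²·s⁻²·K⁻¹
All reduce to m²·s⁻²·K⁻¹ except (4), which is kg·m²·s⁻²·K⁻¹.

(4)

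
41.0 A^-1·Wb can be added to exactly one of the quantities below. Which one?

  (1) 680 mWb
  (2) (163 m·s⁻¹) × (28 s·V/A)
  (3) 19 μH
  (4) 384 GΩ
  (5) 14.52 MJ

Reference: Wb·A⁻¹ = V·s·A⁻¹ = kg·m²·s⁻²·A⁻².
Each option:
  (1) Wb = V·s = kg·m²·s⁻²·A⁻¹
  (2) [m·s⁻¹] · [kg·m²·s⁻²·A⁻²] = kg·m³·s⁻³·A⁻²
  (3) H = V·s·A⁻¹ = kg·m²·s⁻²·A⁻²  ← same
  (4) Ω = V·A⁻¹ = kg·m²·s⁻³·A⁻²
  (5) J = N·m = kg·m²·s⁻²
Only (3) matches kg·m²·s⁻²·A⁻².

(3)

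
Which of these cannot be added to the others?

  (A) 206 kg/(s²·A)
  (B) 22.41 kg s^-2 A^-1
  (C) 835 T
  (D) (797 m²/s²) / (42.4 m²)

Expand each in SI base units:
  (A) kg·s⁻²·A⁻¹
  (B) kg·s⁻²·A⁻¹
  (C) T = Wb·m⁻² = kg·s⁻²·A⁻¹
  (D) [m²·s⁻²] / [m²] = s⁻²
All reduce to kg·s⁻²·A⁻¹ except (D), which is s⁻².

(D)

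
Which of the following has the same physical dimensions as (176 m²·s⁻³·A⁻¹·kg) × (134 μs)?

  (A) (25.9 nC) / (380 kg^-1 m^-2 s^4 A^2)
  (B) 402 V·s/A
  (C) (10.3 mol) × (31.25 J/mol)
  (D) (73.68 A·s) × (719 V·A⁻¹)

(D)

Reference: [kg·m²·s⁻³·A⁻¹] · [s] = kg·m²·s⁻²·A⁻¹.
Each option:
  (A) [s·A] / [kg⁻¹·m⁻²·s⁴·A²] = kg·m²·s⁻³·A⁻¹
  (B) V·s·A⁻¹ = J·C⁻¹·s·A⁻¹ = kg·m²·s⁻²·A⁻²
  (C) [mol] · [kg·m²·s⁻²·mol⁻¹] = kg·m²·s⁻²
  (D) [s·A] · [kg·m²·s⁻³·A⁻²] = kg·m²·s⁻²·A⁻¹  ← same
Only (D) matches kg·m²·s⁻²·A⁻¹.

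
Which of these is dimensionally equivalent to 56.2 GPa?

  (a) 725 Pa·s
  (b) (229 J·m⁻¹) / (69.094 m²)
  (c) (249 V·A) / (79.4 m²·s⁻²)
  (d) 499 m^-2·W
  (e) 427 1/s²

Reference: Pa = N·m⁻² = kg·m⁻¹·s⁻².
Each option:
  (a) Pa·s = N·m⁻²·s = kg·m⁻¹·s⁻¹
  (b) [kg·m·s⁻²] / [m²] = kg·m⁻¹·s⁻²  ← same
  (c) [kg·m²·s⁻³] / [m²·s⁻²] = kg·s⁻¹
  (d) W·m⁻² = J·s⁻¹·m⁻² = kg·s⁻³
  (e) s⁻²
Only (b) matches kg·m⁻¹·s⁻².

(b)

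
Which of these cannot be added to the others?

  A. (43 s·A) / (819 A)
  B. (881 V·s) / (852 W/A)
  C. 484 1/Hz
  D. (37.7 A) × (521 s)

D.

Work out the base dimensions of each:
  A. [s·A] / [A] = s
  B. [kg·m²·s⁻²·A⁻¹] / [kg·m²·s⁻³·A⁻¹] = s
  C. Hz⁻¹ = (s⁻¹)⁻¹ = s
  D. [A] · [s] = s·A
All reduce to s except D., which is s·A.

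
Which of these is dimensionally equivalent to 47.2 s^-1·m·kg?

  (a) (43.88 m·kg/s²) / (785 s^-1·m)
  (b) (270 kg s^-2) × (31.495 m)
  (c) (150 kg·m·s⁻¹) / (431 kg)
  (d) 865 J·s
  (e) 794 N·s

(e)

Reference: kg·m·s⁻¹.
Each option:
  (a) [kg·m·s⁻²] / [m·s⁻¹] = kg·s⁻¹
  (b) [kg·s⁻²] · [m] = kg·m·s⁻²
  (c) [kg·m·s⁻¹] / [kg] = m·s⁻¹
  (d) J·s = N·m·s = kg·m²·s⁻¹
  (e) N·s = kg·m·s⁻²·s = kg·m·s⁻¹  ← same
Only (e) matches kg·m·s⁻¹.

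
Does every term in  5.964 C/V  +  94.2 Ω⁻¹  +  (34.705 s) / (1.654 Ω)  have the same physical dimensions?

No

Work out the base dimensions of each:
  5.964 C/V:  C·V⁻¹ = s·A·(J·C⁻¹)⁻¹ = kg⁻¹·m⁻²·s⁴·A²
  94.2 Ω⁻¹:  Ω⁻¹ = (V·A⁻¹)⁻¹ = kg⁻¹·m⁻²·s³·A²
  (34.705 s) / (1.654 Ω):  [s] / [kg·m²·s⁻³·A⁻²] = kg⁻¹·m⁻²·s⁴·A²
The terms do not share a single dimension (kg⁻¹·m⁻²·s³·A² vs kg⁻¹·m⁻²·s⁴·A²).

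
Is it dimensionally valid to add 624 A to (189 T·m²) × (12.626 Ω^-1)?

No

Dimensions:
  624 A:  A
  (189 T·m²) × (12.626 Ω^-1):  [kg·m²·s⁻²·A⁻¹] · [kg⁻¹·m⁻²·s³·A²] = s·A
A ≠ s·A, so they cannot be added.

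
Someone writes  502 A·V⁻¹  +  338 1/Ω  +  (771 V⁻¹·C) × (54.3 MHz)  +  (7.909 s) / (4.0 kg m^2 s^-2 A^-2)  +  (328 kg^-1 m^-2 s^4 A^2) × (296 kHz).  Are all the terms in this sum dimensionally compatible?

Work out the base dimensions of each:
  502 A·V⁻¹:  A·V⁻¹ = A·(J·C⁻¹)⁻¹ = kg⁻¹·m⁻²·s³·A²
  338 1/Ω:  Ω⁻¹ = (V·A⁻¹)⁻¹ = kg⁻¹·m⁻²·s³·A²
  (771 V⁻¹·C) × (54.3 MHz):  [kg⁻¹·m⁻²·s⁴·A²] · [s⁻¹] = kg⁻¹·m⁻²·s³·A²
  (7.909 s) / (4.0 kg m^2 s^-2 A^-2):  [s] / [kg·m²·s⁻²·A⁻²] = kg⁻¹·m⁻²·s³·A²
  (328 kg^-1 m^-2 s^4 A^2) × (296 kHz):  [kg⁻¹·m⁻²·s⁴·A²] · [s⁻¹] = kg⁻¹·m⁻²·s³·A²
Every term reduces to kg⁻¹·m⁻²·s³·A².

Yes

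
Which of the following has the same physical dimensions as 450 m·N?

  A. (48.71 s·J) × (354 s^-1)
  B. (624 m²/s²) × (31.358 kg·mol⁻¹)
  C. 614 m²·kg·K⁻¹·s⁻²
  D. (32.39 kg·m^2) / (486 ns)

Reference: N·m = kg·m·s⁻²·m = kg·m²·s⁻².
Each option:
  A. [kg·m²·s⁻¹] · [s⁻¹] = kg·m²·s⁻²  ← same
  B. [m²·s⁻²] · [kg·mol⁻¹] = kg·m²·s⁻²·mol⁻¹
  C. kg·m²·s⁻²·K⁻¹
  D. [kg·m²] / [s] = kg·m²·s⁻¹
Only A. matches kg·m²·s⁻².

A.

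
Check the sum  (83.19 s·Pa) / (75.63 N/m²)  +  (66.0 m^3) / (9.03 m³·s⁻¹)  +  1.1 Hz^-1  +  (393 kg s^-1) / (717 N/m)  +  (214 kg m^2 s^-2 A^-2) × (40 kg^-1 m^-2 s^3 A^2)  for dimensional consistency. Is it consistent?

Reduce each to base SI dimensions:
  (83.19 s·Pa) / (75.63 N/m²):  [kg·m⁻¹·s⁻¹] / [kg·m⁻¹·s⁻²] = s
  (66.0 m^3) / (9.03 m³·s⁻¹):  [m³] / [m³·s⁻¹] = s
  1.1 Hz^-1:  Hz⁻¹ = (s⁻¹)⁻¹ = s
  (393 kg s^-1) / (717 N/m):  [kg·s⁻¹] / [kg·s⁻²] = s
  (214 kg m^2 s^-2 A^-2) × (40 kg^-1 m^-2 s^3 A^2):  [kg·m²·s⁻²·A⁻²] · [kg⁻¹·m⁻²·s³·A²] = s
Every term reduces to s.

Yes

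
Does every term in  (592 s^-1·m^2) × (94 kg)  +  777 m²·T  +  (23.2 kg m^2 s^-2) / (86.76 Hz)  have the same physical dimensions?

Expand each in SI base units:
  (592 s^-1·m^2) × (94 kg):  [m²·s⁻¹] · [kg] = kg·m²·s⁻¹
  777 m²·T:  T·m² = Wb·m⁻²·m² = kg·m²·s⁻²·A⁻¹
  (23.2 kg m^2 s^-2) / (86.76 Hz):  [kg·m²·s⁻²] / [s⁻¹] = kg·m²·s⁻¹
The terms do not share a single dimension (kg·m²·s⁻²·A⁻¹ vs kg·m²·s⁻¹).

No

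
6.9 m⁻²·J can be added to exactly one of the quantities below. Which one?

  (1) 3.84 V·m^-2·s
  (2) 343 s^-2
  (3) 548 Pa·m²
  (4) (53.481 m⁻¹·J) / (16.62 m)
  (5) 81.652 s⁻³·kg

Reference: J·m⁻² = N·m·m⁻² = kg·s⁻².
Each option:
  (1) V·s·m⁻² = J·C⁻¹·s·m⁻² = kg·s⁻²·A⁻¹
  (2) s⁻²
  (3) Pa·m² = N·m⁻²·m² = kg·m·s⁻²
  (4) [kg·m·s⁻²] / [m] = kg·s⁻²  ← same
  (5) kg·s⁻³
Only (4) matches kg·s⁻².

(4)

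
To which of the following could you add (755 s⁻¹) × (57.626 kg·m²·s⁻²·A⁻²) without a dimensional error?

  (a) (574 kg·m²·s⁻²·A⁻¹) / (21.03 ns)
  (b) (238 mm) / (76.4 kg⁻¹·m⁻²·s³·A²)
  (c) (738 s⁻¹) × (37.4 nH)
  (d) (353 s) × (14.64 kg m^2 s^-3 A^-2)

(c)

Reference: [s⁻¹] · [kg·m²·s⁻²·A⁻²] = kg·m²·s⁻³·A⁻².
Each option:
  (a) [kg·m²·s⁻²·A⁻¹] / [s] = kg·m²·s⁻³·A⁻¹
  (b) [m] / [kg⁻¹·m⁻²·s³·A²] = kg·m³·s⁻³·A⁻²
  (c) [s⁻¹] · [kg·m²·s⁻²·A⁻²] = kg·m²·s⁻³·A⁻²  ← same
  (d) [s] · [kg·m²·s⁻³·A⁻²] = kg·m²·s⁻²·A⁻²
Only (c) matches kg·m²·s⁻³·A⁻².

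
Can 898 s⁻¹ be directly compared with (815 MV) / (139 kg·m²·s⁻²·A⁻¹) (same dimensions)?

Expand each in SI base units:
  898 s⁻¹:  s⁻¹
  (815 MV) / (139 kg·m²·s⁻²·A⁻¹):  [kg·m²·s⁻³·A⁻¹] / [kg·m²·s⁻²·A⁻¹] = s⁻¹
Both are s⁻¹, so they have the same dimensions and can be added.

Yes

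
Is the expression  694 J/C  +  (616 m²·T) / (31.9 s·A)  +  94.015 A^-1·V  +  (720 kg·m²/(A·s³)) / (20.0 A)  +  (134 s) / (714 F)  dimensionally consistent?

No

Work out the base dimensions of each:
  694 J/C:  J·C⁻¹ = N·m·(s·A)⁻¹ = kg·m²·s⁻³·A⁻¹
  (616 m²·T) / (31.9 s·A):  [kg·m²·s⁻²·A⁻¹] / [s·A] = kg·m²·s⁻³·A⁻²
  94.015 A^-1·V:  V·A⁻¹ = J·C⁻¹·A⁻¹ = kg·m²·s⁻³·A⁻²
  (720 kg·m²/(A·s³)) / (20.0 A):  [kg·m²·s⁻³·A⁻¹] / [A] = kg·m²·s⁻³·A⁻²
  (134 s) / (714 F):  [s] / [kg⁻¹·m⁻²·s⁴·A²] = kg·m²·s⁻³·A⁻²
The terms do not share a single dimension (kg·m²·s⁻³·A⁻² vs kg·m²·s⁻³·A⁻¹).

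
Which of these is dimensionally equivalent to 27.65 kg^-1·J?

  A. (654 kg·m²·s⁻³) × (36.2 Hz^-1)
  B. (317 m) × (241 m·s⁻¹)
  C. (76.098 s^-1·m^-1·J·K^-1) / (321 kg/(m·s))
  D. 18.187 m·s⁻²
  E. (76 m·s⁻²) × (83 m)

E.

Reference: J·kg⁻¹ = N·m·kg⁻¹ = m²·s⁻².
Each option:
  A. [kg·m²·s⁻³] · [s] = kg·m²·s⁻²
  B. [m] · [m·s⁻¹] = m²·s⁻¹
  C. [kg·m·s⁻³·K⁻¹] / [kg·m⁻¹·s⁻¹] = m²·s⁻²·K⁻¹
  D. m·s⁻²
  E. [m·s⁻²] · [m] = m²·s⁻²  ← same
Only E. matches m²·s⁻².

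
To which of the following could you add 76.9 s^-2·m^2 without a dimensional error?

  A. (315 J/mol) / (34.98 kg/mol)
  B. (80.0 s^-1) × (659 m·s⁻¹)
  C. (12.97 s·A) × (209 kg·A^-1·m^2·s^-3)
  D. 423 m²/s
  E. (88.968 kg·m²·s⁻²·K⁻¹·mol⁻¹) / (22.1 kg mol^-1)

A.

Reference: m²·s⁻².
Each option:
  A. [kg·m²·s⁻²·mol⁻¹] / [kg·mol⁻¹] = m²·s⁻²  ← same
  B. [s⁻¹] · [m·s⁻¹] = m·s⁻²
  C. [s·A] · [kg·m²·s⁻³·A⁻¹] = kg·m²·s⁻²
  D. m²·s⁻¹
  E. [kg·m²·s⁻²·K⁻¹·mol⁻¹] / [kg·mol⁻¹] = m²·s⁻²·K⁻¹
Only A. matches m²·s⁻².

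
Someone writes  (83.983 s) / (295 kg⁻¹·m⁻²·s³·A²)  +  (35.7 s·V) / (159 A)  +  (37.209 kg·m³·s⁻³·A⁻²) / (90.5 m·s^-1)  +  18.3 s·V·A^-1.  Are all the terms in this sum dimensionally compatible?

Yes

Work out the base dimensions of each:
  (83.983 s) / (295 kg⁻¹·m⁻²·s³·A²):  [s] / [kg⁻¹·m⁻²·s³·A²] = kg·m²·s⁻²·A⁻²
  (35.7 s·V) / (159 A):  [kg·m²·s⁻²·A⁻¹] / [A] = kg·m²·s⁻²·A⁻²
  (37.209 kg·m³·s⁻³·A⁻²) / (90.5 m·s^-1):  [kg·m³·s⁻³·A⁻²] / [m·s⁻¹] = kg·m²·s⁻²·A⁻²
  18.3 s·V·A^-1:  V·s·A⁻¹ = J·C⁻¹·s·A⁻¹ = kg·m²·s⁻²·A⁻²
Every term reduces to kg·m²·s⁻²·A⁻².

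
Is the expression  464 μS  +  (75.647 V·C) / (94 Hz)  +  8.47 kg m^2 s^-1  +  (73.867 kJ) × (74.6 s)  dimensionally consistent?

No

Work out the base dimensions of each:
  464 μS:  S = Ω⁻¹ = kg⁻¹·m⁻²·s³·A²
  (75.647 V·C) / (94 Hz):  [kg·m²·s⁻²] / [s⁻¹] = kg·m²·s⁻¹
  8.47 kg m^2 s^-1:  kg·m²·s⁻¹
  (73.867 kJ) × (74.6 s):  [kg·m²·s⁻²] · [s] = kg·m²·s⁻¹
The terms do not share a single dimension (kg·m²·s⁻¹ vs kg⁻¹·m⁻²·s³·A²).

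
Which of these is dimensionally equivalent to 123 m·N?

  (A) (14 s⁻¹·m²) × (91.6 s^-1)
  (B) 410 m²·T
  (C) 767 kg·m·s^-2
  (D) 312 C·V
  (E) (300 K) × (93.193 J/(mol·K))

Reference: N·m = kg·m·s⁻²·m = kg·m²·s⁻².
Each option:
  (A) [m²·s⁻¹] · [s⁻¹] = m²·s⁻²
  (B) T·m² = Wb·m⁻²·m² = kg·m²·s⁻²·A⁻¹
  (C) kg·m·s⁻²
  (D) C·V = s·A·J·C⁻¹ = kg·m²·s⁻²  ← same
  (E) [K] · [kg·m²·s⁻²·K⁻¹·mol⁻¹] = kg·m²·s⁻²·mol⁻¹
Only (D) matches kg·m²·s⁻².

(D)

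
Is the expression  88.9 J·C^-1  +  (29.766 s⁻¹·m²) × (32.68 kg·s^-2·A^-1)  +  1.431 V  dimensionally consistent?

Expand each in SI base units:
  88.9 J·C^-1:  J·C⁻¹ = N·m·(s·A)⁻¹ = kg·m²·s⁻³·A⁻¹
  (29.766 s⁻¹·m²) × (32.68 kg·s^-2·A^-1):  [m²·s⁻¹] · [kg·s⁻²·A⁻¹] = kg·m²·s⁻³·A⁻¹
  1.431 V:  V = J·C⁻¹ = kg·m²·s⁻³·A⁻¹
Every term reduces to kg·m²·s⁻³·A⁻¹.

Yes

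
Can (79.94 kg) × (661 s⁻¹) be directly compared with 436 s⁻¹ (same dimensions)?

No

Expand each in SI base units:
  (79.94 kg) × (661 s⁻¹):  [kg] · [s⁻¹] = kg·s⁻¹
  436 s⁻¹:  s⁻¹
kg·s⁻¹ ≠ s⁻¹, so they cannot be added.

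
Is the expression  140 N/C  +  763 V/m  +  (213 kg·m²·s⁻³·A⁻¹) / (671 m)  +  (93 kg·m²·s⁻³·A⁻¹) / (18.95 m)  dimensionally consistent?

Yes

Reduce each to base SI dimensions:
  140 N/C:  N·C⁻¹ = kg·m·s⁻²·(s·A)⁻¹ = kg·m·s⁻³·A⁻¹
  763 V/m:  V·m⁻¹ = J·C⁻¹·m⁻¹ = kg·m·s⁻³·A⁻¹
  (213 kg·m²·s⁻³·A⁻¹) / (671 m):  [kg·m²·s⁻³·A⁻¹] / [m] = kg·m·s⁻³·A⁻¹
  (93 kg·m²·s⁻³·A⁻¹) / (18.95 m):  [kg·m²·s⁻³·A⁻¹] / [m] = kg·m·s⁻³·A⁻¹
Every term reduces to kg·m·s⁻³·A⁻¹.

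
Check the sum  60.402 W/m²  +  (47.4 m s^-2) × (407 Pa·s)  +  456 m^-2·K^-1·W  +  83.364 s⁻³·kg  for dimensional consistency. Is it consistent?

No

Reduce each to base SI dimensions:
  60.402 W/m²:  W·m⁻² = J·s⁻¹·m⁻² = kg·s⁻³
  (47.4 m s^-2) × (407 Pa·s):  [m·s⁻²] · [kg·m⁻¹·s⁻¹] = kg·s⁻³
  456 m^-2·K^-1·W:  W·m⁻²·K⁻¹ = J·s⁻¹·m⁻²·K⁻¹ = kg·s⁻³·K⁻¹
  83.364 s⁻³·kg:  kg·s⁻³
The terms do not share a single dimension (kg·s⁻³ vs kg·s⁻³·K⁻¹).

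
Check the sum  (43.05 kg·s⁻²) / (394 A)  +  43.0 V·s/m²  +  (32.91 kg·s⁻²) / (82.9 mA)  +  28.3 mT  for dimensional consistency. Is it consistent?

Yes

Expand each in SI base units:
  (43.05 kg·s⁻²) / (394 A):  [kg·s⁻²] / [A] = kg·s⁻²·A⁻¹
  43.0 V·s/m²:  V·s·m⁻² = J·C⁻¹·s·m⁻² = kg·s⁻²·A⁻¹
  (32.91 kg·s⁻²) / (82.9 mA):  [kg·s⁻²] / [A] = kg·s⁻²·A⁻¹
  28.3 mT:  T = Wb·m⁻² = kg·s⁻²·A⁻¹
Every term reduces to kg·s⁻²·A⁻¹.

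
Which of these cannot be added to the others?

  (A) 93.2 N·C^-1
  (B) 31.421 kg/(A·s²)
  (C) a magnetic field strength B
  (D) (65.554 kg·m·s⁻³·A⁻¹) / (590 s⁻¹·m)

Expand each in SI base units:
  (A) N·C⁻¹ = kg·m·s⁻²·(s·A)⁻¹ = kg·m·s⁻³·A⁻¹
  (B) kg·s⁻²·A⁻¹
  (C) [magnetic field strength B] = kg·s⁻²·A⁻¹
  (D) [kg·m·s⁻³·A⁻¹] / [m·s⁻¹] = kg·s⁻²·A⁻¹
All reduce to kg·s⁻²·A⁻¹ except (A), which is kg·m·s⁻³·A⁻¹.

(A)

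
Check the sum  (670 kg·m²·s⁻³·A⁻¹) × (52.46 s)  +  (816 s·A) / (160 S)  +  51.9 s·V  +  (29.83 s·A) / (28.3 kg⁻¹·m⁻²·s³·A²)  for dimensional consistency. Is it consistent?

Work out the base dimensions of each:
  (670 kg·m²·s⁻³·A⁻¹) × (52.46 s):  [kg·m²·s⁻³·A⁻¹] · [s] = kg·m²·s⁻²·A⁻¹
  (816 s·A) / (160 S):  [s·A] / [kg⁻¹·m⁻²·s³·A²] = kg·m²·s⁻²·A⁻¹
  51.9 s·V:  V·s = J·C⁻¹·s = kg·m²·s⁻²·A⁻¹
  (29.83 s·A) / (28.3 kg⁻¹·m⁻²·s³·A²):  [s·A] / [kg⁻¹·m⁻²·s³·A²] = kg·m²·s⁻²·A⁻¹
Every term reduces to kg·m²·s⁻²·A⁻¹.

Yes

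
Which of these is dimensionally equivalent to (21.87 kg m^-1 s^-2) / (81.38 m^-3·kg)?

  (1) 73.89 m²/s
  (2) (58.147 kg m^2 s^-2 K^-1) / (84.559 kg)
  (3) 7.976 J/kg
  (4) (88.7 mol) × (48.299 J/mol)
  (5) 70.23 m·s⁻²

Reference: [kg·m⁻¹·s⁻²] / [kg·m⁻³] = m²·s⁻².
Each option:
  (1) m²·s⁻¹
  (2) [kg·m²·s⁻²·K⁻¹] / [kg] = m²·s⁻²·K⁻¹
  (3) J·kg⁻¹ = N·m·kg⁻¹ = m²·s⁻²  ← same
  (4) [mol] · [kg·m²·s⁻²·mol⁻¹] = kg·m²·s⁻²
  (5) m·s⁻²
Only (3) matches m²·s⁻².

(3)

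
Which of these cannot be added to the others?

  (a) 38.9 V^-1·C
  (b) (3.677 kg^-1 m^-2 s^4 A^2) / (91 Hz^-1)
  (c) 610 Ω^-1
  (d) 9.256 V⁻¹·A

Dimensions:
  (a) C·V⁻¹ = s·A·(J·C⁻¹)⁻¹ = kg⁻¹·m⁻²·s⁴·A²
  (b) [kg⁻¹·m⁻²·s⁴·A²] / [s] = kg⁻¹·m⁻²·s³·A²
  (c) Ω⁻¹ = (V·A⁻¹)⁻¹ = kg⁻¹·m⁻²·s³·A²
  (d) A·V⁻¹ = A·(J·C⁻¹)⁻¹ = kg⁻¹·m⁻²·s³·A²
All reduce to kg⁻¹·m⁻²·s³·A² except (a), which is kg⁻¹·m⁻²·s⁴·A².

(a)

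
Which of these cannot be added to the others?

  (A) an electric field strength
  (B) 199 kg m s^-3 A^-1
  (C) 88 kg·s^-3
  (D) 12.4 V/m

Expand each in SI base units:
  (A) [electric field strength] = kg·m·s⁻³·A⁻¹
  (B) kg·m·s⁻³·A⁻¹
  (C) kg·s⁻³
  (D) V·m⁻¹ = J·C⁻¹·m⁻¹ = kg·m·s⁻³·A⁻¹
All reduce to kg·m·s⁻³·A⁻¹ except (C), which is kg·s⁻³.

(C)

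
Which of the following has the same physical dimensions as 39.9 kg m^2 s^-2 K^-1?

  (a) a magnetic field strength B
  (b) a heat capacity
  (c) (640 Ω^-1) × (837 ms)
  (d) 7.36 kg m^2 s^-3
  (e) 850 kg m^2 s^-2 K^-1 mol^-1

Reference: kg·m²·s⁻²·K⁻¹.
Each option:
  (a) [magnetic field strength B] = kg·s⁻²·A⁻¹
  (b) [heat capacity] = kg·m²·s⁻²·K⁻¹  ← same
  (c) [kg⁻¹·m⁻²·s³·A²] · [s] = kg⁻¹·m⁻²·s⁴·A²
  (d) kg·m²·s⁻³
  (e) kg·m²·s⁻²·K⁻¹·mol⁻¹
Only (b) matches kg·m²·s⁻²·K⁻¹.

(b)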